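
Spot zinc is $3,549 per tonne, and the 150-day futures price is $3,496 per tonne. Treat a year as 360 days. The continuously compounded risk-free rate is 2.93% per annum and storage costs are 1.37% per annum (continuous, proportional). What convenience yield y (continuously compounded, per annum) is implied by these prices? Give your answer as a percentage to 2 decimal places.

F = S·e^((r+u−y)T) ⇒ (r+u−y) = ln(F/S)/T
ln(3496/3549) = -0.015046; /T ⇒ -0.036110
y = r + u − ln(F/S)/T = 0.0293 + 0.0137 + 0.036110 = 0.079110
y = 7.91%

7.91%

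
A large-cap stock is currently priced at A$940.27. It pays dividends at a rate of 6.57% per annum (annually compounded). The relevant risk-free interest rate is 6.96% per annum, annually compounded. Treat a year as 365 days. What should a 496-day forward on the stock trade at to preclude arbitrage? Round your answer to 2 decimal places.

A$944.95

F = S · (1+r)^T / (1+q)^T
= 940.27 × 1.095744 / 1.090318 = 940.27 × 1.004977
F = A$944.95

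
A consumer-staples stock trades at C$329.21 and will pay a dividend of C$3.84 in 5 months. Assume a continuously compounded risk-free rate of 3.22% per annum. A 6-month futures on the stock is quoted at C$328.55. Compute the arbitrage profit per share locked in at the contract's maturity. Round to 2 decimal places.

C$2.15 per share

PV(dividends) I = 3.84·e^(−0.0322·5/12) = 3.7888
Fair futures F* = (S − I)·e^(rT) = (329.21 − 3.7888)·e^0.016100 = 325.4212 × 1.016230 = 330.7028
Market C$328.55 < fair 330.7028: forward underpriced → reverse cash-and-carry (short the stock, invest proceeds at r, pay the dividends, go long the forward).
Profit at T = |F_mkt − F*| = |328.55 − 330.7028| = C$2.15 per share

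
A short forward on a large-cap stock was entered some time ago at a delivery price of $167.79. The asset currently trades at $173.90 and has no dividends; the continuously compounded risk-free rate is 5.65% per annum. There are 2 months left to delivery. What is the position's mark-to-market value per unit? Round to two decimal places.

Current fair forward for the remaining 2 months: F = S·e^(r·T), r = 0.0565
F = 173.90 · e^(0.0565 × 2/12) = 173.90 × 1.009461 = 175.5453
Value of long forward = (F − K)·e^(−rT) = (175.5453 − 167.79) · e^(−0.0565·2/12)
= 7.7553 × 0.990628 = 7.68
Short position value = −(long value) = -$7.68

-$7.68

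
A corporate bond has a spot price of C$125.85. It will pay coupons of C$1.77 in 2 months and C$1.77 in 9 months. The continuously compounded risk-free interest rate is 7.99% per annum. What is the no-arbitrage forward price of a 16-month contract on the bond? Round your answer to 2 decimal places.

PV(coupons) I = 1.77·e^(−0.0799·2/12) + 1.77·e^(−0.0799·9/12)
I = 1.7466 + 1.6670 = 3.4136
F = (S − I)·e^(rT) = (125.85 − 3.4136) · e^(0.0799·16/12)
= 122.4364 · e^0.106533 = 122.4364 × 1.112415 = C$136.20

C$136.20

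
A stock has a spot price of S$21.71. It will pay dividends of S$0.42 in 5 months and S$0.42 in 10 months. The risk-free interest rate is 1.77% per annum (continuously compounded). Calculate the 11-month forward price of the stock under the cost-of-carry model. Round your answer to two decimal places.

PV(dividends) I = 0.42·e^(−0.0177·5/12) + 0.42·e^(−0.0177·10/12)
I = 0.4169 + 0.4139 = 0.8308
F = (S − I)·e^(rT) = (21.71 − 0.8308) · e^(0.0177·11/12)
= 20.8792 · e^0.016225 = 20.8792 × 1.016357 = S$21.22

S$21.22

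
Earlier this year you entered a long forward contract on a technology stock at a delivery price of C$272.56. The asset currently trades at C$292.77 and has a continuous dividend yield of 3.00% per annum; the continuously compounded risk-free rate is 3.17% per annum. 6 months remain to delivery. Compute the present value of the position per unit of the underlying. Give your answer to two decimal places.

Current fair forward for the remaining 6 months: F = S·e^((r − q)·T), (r − q) = 0.0317 − 0.0300 = 0.0017
F = 292.77 · e^(0.0017 × 6/12) = 292.77 × 1.000850 = 293.0189
Value of long forward = (F − K)·e^(−rT) = (293.0189 − 272.56) · e^(−0.0317·6/12)
= 20.4589 × 0.984275 = 20.14

C$20.14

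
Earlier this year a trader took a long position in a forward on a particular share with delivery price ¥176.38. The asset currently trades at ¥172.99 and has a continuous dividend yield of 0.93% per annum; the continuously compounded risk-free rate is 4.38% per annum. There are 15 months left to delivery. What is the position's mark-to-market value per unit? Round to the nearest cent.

¥4.01

Current fair forward for the remaining 15 months: F = S·e^((r − q)·T), (r − q) = 0.0438 − 0.0093 = 0.0345
F = 172.99 · e^(0.0345 × 15/12) = 172.99 × 1.044068 = 180.6133
Value of long forward = (F − K)·e^(−rT) = (180.6133 − 176.38) · e^(−0.0438·15/12)
= 4.2333 × 0.946722 = 4.01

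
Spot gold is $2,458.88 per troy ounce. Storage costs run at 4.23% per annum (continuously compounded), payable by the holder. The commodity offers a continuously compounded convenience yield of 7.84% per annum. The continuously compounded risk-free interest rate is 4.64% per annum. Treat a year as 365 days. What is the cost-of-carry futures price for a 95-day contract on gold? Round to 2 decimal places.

Net carry = r + u − y = 0.0464 + 0.0423 − 0.0784 = 0.0103
F = S·e^((r+u−y)T) = 2458.88 · e^(0.0103 × 95/365) = 2458.88 · e^0.00268082
= 2458.88 × 1.00268442 = $2,465.48 per troy ounce

$2,465.48 per troy ounce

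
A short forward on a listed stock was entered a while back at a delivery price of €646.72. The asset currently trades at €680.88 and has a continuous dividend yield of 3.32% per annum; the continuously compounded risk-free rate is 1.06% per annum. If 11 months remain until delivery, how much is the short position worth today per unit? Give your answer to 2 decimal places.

Current fair forward for the remaining 11 months: F = S·e^((r − q)·T), (r − q) = 0.0106 − 0.0332 = -0.0226
F = 680.88 · e^(-0.0226 × 11/12) = 680.88 × 0.979496 = 666.9192
Value of long forward = (F − K)·e^(−rT) = (666.9192 − 646.72) · e^(−0.0106·11/12)
= 20.1992 × 0.990330 = 20.00
Short position value = −(long value) = -€20.00

-€20.00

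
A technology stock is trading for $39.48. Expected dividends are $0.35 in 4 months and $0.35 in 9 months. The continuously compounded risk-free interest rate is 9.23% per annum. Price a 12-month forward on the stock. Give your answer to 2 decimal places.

$42.57

PV(dividends) I = 0.35·e^(−0.0923·4/12) + 0.35·e^(−0.0923·9/12)
I = 0.3394 + 0.3266 = 0.6660
F = (S − I)·e^(rT) = (39.48 − 0.6660) · e^(0.0923·12/12)
= 38.8140 · e^0.092300 = 38.8140 × 1.096694 = $42.57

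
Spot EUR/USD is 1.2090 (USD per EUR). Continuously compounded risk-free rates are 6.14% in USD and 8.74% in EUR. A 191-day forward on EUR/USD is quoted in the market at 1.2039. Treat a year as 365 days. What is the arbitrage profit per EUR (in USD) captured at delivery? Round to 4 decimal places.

Fair forward: F* = S·e^(carry·T), with carry = (r_USD − r_EUR) = 0.0614 − 0.0874 = -0.0260
F* = 1.2090 · e^(-0.0260 × 191/365) = 1.2090 · e^-0.013605 = 1.2090 × 0.986487 = 1.1927
Market 1.2039 > fair 1.1927: forward overpriced → cash-and-carry (buy spot, short the forward).
At maturity, profit = |F_mkt − F*| = |1.2039 − 1.1927| = 0.0112 per EUR (in USD)

0.0112 per EUR (in USD)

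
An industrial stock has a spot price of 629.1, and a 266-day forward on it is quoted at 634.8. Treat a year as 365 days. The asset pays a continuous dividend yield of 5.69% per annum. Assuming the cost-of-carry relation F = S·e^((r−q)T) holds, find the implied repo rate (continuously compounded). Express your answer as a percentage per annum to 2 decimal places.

6.93%

From F = S·e^((r−q)T): (r − q) = ln(F/S)/T
ln(634.8/629.1) = ln(1.009061) = 0.009020
(r − q) = 0.009020 / (266/365) = 0.012377
r = ln(F/S)/T + q = 0.012377 + 0.0569 = 0.069277
r = 6.93%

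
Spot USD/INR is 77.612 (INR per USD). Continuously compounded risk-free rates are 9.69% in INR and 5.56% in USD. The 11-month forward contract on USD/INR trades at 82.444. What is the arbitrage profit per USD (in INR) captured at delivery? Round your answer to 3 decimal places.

Fair forward: F* = S·e^(carry·T), with carry = (r_INR − r_USD) = 0.0969 − 0.0556 = 0.0413
F* = 77.612 · e^(0.0413 × 11/12) = 77.612 · e^0.037858 = 77.612 × 1.038584 = 80.6066
Market 82.444 > fair 80.6066: forward overpriced → cash-and-carry (buy spot, short the forward).
At maturity, profit = |F_mkt − F*| = |82.444 − 80.6066| = 1.837 per USD (in INR)

1.837 per USD (in INR)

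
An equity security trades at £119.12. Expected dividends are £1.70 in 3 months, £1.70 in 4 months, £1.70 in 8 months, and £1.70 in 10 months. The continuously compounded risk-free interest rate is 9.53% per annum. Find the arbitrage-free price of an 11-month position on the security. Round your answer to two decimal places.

£122.93

PV(dividends) I = 1.70·e^(−0.0953·3/12) + 1.70·e^(−0.0953·4/12) + 1.70·e^(−0.0953·8/12) + 1.70·e^(−0.0953·10/12)
I = 1.6600 + 1.6468 + 1.5954 + 1.5702 = 6.4724
F = (S − I)·e^(rT) = (119.12 − 6.4724) · e^(0.0953·11/12)
= 112.6476 · e^0.087358 = 112.6476 × 1.091287 = £122.93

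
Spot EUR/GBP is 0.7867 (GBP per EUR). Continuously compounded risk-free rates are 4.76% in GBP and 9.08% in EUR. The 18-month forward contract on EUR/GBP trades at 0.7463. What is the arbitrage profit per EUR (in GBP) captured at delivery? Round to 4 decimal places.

Fair forward: F* = S·e^(carry·T), with carry = (r_GBP − r_EUR) = 0.0476 − 0.0908 = -0.0432
F* = 0.7867 · e^(-0.0432 × 18/12) = 0.7867 · e^-0.064800 = 0.7867 × 0.937255 = 0.7373
Market 0.7463 > fair 0.7373: forward overpriced → cash-and-carry (buy spot, short the forward).
At maturity, profit = |F_mkt − F*| = |0.7463 − 0.7373| = 0.0090 per EUR (in GBP)

0.0090 per EUR (in GBP)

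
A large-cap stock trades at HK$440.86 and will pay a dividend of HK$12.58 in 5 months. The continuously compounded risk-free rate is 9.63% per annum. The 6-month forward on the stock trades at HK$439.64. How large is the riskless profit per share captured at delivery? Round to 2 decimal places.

HK$10.29 per share

PV(dividends) I = 12.58·e^(−0.0963·5/12) = 12.0852
Fair forward F* = (S − I)·e^(rT) = (440.86 − 12.0852)·e^0.048150 = 428.7748 × 1.049328 = 449.9254
Market HK$439.64 < fair 449.9254: forward underpriced → reverse cash-and-carry (short the stock, invest proceeds at r, pay the dividends, go long the forward).
Profit at T = |F_mkt − F*| = |439.64 − 449.9254| = HK$10.29 per share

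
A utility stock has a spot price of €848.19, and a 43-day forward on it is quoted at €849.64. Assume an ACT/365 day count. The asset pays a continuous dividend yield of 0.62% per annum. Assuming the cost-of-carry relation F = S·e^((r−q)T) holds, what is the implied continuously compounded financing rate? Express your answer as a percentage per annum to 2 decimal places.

2.07%

From F = S·e^((r−q)T): (r − q) = ln(F/S)/T
ln(849.64/848.19) = ln(1.001710) = 0.001709
(r − q) = 0.001709 / (43/365) = 0.014507
r = ln(F/S)/T + q = 0.014507 + 0.0062 = 0.020707
r = 2.07%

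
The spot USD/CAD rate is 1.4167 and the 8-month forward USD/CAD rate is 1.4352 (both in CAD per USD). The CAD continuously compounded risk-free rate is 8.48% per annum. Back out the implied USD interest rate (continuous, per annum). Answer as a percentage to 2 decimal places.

6.53%

F = S·e^((r_CAD − r_USD)T) ⇒ r_USD = r_CAD − ln(F/S)/T
ln(1.4352/1.4167) = 0.012974; /(8/12) = 0.019461
r_USD = 0.0848 − 0.019461 = 0.065339
r_USD = 6.53%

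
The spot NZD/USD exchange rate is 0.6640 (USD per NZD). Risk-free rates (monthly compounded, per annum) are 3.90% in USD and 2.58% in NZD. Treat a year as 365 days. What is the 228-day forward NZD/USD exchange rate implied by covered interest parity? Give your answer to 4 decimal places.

By covered interest parity, F = S · (1+r_USD/12)^(12T) / (1+r_NZD/12)^(12T)
= 0.6640 × 1.024620 / 1.016229 = 0.6640 × 1.008257
F = 0.6695 USD per NZD

0.6695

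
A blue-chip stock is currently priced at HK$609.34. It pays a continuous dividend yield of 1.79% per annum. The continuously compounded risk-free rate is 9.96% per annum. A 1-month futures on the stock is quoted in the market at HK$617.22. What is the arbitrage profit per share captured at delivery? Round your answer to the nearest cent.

HK$3.72 per share

Fair futures: F* = S·e^(carry·T), with carry = (r − q) = 0.0996 − 0.0179 = 0.0817
F* = 609.34 · e^(0.0817 × 1/12) = 609.34 · e^0.006808 = 609.34 × 1.006831 = HK$613.5024
Market HK$617.22 > fair HK$613.5024: forward overpriced → cash-and-carry (buy spot, short the forward).
At maturity, profit = |F_mkt − F*| = |617.22 − 613.5024| = HK$3.72 per share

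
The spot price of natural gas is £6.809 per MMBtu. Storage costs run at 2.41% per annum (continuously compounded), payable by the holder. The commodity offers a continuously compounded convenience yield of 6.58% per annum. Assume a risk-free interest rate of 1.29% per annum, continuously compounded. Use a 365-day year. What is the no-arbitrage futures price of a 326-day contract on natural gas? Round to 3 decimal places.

£6.636 per MMBtu

Net carry = r + u − y = 0.0129 + 0.0241 − 0.0658 = -0.0288
F = S·e^((r+u−y)T) = 6.809 · e^(-0.0288 × 326/365) = 6.809 · e^-0.025723
= 6.809 × 0.974605 = £6.636 per MMBtu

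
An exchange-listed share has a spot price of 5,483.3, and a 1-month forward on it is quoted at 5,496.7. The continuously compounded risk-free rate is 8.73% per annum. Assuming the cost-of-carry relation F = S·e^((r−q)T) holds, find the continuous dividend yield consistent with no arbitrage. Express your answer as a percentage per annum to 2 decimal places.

5.80%

From F = S·e^((r−q)T): (r − q) = ln(F/S)/T
ln(5496.7/5483.3) = ln(1.002444) = 0.002441
(r − q) = 0.002441 / (1/12) = 0.029292
q = r − ln(F/S)/T = 0.0873 − 0.029292 = 0.058008
q = 5.80%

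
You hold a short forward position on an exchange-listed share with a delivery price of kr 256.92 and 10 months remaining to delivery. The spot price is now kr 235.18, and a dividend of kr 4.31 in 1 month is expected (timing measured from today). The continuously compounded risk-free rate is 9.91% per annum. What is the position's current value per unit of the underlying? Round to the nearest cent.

kr 5.65

PV(remaining dividends) I = 4.31·e^(−0.0991·1/12) = 4.2746
Current forward F = (S − I)·e^(rT) = (235.18 − 4.2746)·e^(0.0991·10/12) = 230.9054 × 1.086089 = 250.7838
Value (long) = (F − K)·e^(−rT) = (250.7838 − 256.92) × 0.920735 = -5.6498
Short position value = −(long value) = kr 5.65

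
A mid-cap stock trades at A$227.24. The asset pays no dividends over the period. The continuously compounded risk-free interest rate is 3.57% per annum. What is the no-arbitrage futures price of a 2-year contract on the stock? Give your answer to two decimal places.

F = S·e^(rT) = 227.24 · e^(0.0357 × 2)
= 227.24 · e^0.071400 = 227.24 × 1.074011
F = A$244.06

A$244.06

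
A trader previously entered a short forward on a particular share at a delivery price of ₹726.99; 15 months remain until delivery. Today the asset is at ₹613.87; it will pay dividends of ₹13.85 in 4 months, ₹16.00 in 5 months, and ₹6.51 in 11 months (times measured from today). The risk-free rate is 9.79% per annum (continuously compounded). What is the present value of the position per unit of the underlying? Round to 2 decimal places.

₹64.10

PV(remaining dividends) I = 13.85·e^(−0.0979·4/12) + 16.00·e^(−0.0979·5/12) + 6.51·e^(−0.0979·11/12) = 34.7170
Current forward F = (S − I)·e^(rT) = (613.87 − 34.7170)·e^(0.0979·15/12) = 579.1530 × 1.130178 = 654.5460
Value (long) = (F − K)·e^(−rT) = (654.5460 − 726.99) × 0.884817 = -64.0997
Short position value = −(long value) = ₹64.10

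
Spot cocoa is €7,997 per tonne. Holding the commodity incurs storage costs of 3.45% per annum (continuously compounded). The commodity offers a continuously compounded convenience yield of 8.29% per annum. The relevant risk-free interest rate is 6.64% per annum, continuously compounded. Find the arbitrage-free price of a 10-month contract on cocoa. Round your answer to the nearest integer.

€8,118 per tonne

Net carry = r + u − y = 0.0664 + 0.0345 − 0.0829 = 0.0180
F = S·e^((r+u−y)T) = 7997 · e^(0.0180 × 10/12) = 7997 · e^0.015000
= 7997 × 1.015113 = €8,118 per tonne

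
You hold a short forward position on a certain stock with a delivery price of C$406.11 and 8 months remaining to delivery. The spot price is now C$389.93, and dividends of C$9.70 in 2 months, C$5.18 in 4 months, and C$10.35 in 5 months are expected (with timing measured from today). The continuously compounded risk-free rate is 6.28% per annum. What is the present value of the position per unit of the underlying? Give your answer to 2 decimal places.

PV(remaining dividends) I = 9.70·e^(−0.0628·2/12) + 5.18·e^(−0.0628·4/12) + 10.35·e^(−0.0628·5/12) = 24.7544
Current forward F = (S − I)·e^(rT) = (389.93 − 24.7544)·e^(0.0628·8/12) = 365.1756 × 1.042755 = 380.7887
Value (long) = (F − K)·e^(−rT) = (380.7887 − 406.11) × 0.958998 = -24.2831
Short position value = −(long value) = C$24.28

C$24.28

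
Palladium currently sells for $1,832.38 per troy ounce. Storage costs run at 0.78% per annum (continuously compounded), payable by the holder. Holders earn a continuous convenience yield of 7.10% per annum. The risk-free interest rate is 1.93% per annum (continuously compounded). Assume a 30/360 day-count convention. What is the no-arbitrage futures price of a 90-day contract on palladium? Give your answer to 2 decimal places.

$1,812.38 per troy ounce

Net carry = r + u − y = 0.0193 + 0.0078 − 0.0710 = -0.0439
F = S·e^((r+u−y)T) = 1832.38 · e^(-0.0439 × 90/360) = 1832.38 · e^-0.01097500
= 1832.38 × 0.98908501 = $1,812.38 per troy ounce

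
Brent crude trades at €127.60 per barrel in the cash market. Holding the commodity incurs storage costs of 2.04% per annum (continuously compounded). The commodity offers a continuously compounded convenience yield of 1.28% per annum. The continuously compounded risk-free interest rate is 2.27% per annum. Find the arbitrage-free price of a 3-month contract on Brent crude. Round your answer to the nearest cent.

€128.57 per barrel

Net carry = r + u − y = 0.0227 + 0.0204 − 0.0128 = 0.0303
F = S·e^((r+u−y)T) = 127.60 · e^(0.0303 × 3/12) = 127.60 · e^0.007575
= 127.60 × 1.007604 = €128.57 per barrel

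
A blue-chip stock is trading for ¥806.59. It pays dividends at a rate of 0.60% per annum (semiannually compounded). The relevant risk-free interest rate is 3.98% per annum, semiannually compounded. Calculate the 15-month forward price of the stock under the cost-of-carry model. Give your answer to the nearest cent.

¥841.00

F = S · (1+r/2)^(2T) / (1+q/2)^(2T)
= 806.59 × 1.050495 / 1.007517 = 806.59 × 1.042657
F = ¥841.00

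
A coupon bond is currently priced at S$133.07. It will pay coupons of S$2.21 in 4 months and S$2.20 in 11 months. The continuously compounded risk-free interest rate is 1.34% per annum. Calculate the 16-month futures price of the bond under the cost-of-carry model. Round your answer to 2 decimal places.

S$131.02

PV(coupons) I = 2.21·e^(−0.0134·4/12) + 2.20·e^(−0.0134·11/12)
I = 2.2002 + 2.1731 = 4.3733
F = (S − I)·e^(rT) = (133.07 − 4.3733) · e^(0.0134·16/12)
= 128.6967 · e^0.017867 = 128.6967 × 1.018028 = S$131.02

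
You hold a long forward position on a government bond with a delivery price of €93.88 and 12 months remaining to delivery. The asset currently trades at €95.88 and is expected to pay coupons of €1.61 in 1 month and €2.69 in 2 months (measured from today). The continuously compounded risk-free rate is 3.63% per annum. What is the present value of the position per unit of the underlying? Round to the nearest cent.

PV(remaining coupons) I = 1.61·e^(−0.0363·1/12) + 2.69·e^(−0.0363·2/12) = 4.2789
Current forward F = (S − I)·e^(rT) = (95.88 − 4.2789)·e^(0.0363·12/12) = 91.6011 × 1.036967 = 94.9873
Value (long) = (F − K)·e^(−rT) = (94.9873 − 93.88) × 0.964351 = 1.0678
Value = €1.07

€1.07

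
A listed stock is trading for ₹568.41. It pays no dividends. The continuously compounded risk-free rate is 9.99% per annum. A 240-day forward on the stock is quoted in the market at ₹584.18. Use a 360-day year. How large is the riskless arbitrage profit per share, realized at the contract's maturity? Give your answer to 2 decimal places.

₹23.38 per share

Fair forward: F* = S·e^(carry·T), with carry = r = 0.0999
F* = 568.41 · e^(0.0999 × 240/360) = 568.41 · e^0.066600 = 568.41 × 1.068868 = ₹607.5553
Market ₹584.18 < fair ₹607.5553: forward underpriced → reverse cash-and-carry (short spot, go long the forward).
At maturity, profit = |F_mkt − F*| = |584.18 − 607.5553| = ₹23.38 per share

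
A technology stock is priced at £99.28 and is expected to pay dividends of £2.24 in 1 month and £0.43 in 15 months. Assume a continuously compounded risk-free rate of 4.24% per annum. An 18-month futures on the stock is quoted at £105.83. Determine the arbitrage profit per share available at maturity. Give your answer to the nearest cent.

PV(dividends) I = 2.24·e^(−0.0424·1/12) + 0.43·e^(−0.0424·15/12) = 2.6399
Fair futures F* = (S − I)·e^(rT) = (99.28 − 2.6399)·e^0.063600 = 96.6401 × 1.065666 = 102.9861
Market £105.83 > fair 102.9861: forward overpriced → cash-and-carry (borrow at r, buy the stock and collect the dividends, short the forward).
Profit at T = |F_mkt − F*| = |105.83 − 102.9861| = £2.84 per share

£2.84 per share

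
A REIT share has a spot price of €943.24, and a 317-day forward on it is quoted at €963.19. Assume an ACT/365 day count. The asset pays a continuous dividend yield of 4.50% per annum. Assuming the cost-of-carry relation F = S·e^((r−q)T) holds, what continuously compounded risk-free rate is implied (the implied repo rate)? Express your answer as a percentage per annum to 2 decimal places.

6.91%

From F = S·e^((r−q)T): (r − q) = ln(F/S)/T
ln(963.19/943.24) = ln(1.021151) = 0.020930
(r − q) = 0.020930 / (317/365) = 0.024099
r = ln(F/S)/T + q = 0.024099 + 0.0450 = 0.069099
r = 6.91%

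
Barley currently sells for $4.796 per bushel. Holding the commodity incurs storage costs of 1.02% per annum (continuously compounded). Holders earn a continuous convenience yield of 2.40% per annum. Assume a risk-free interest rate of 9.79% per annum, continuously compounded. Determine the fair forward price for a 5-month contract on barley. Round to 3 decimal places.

$4.967 per bushel

Net carry = r + u − y = 0.0979 + 0.0102 − 0.0240 = 0.0841
F = S·e^((r+u−y)T) = 4.796 · e^(0.0841 × 5/12) = 4.796 · e^0.035042
= 4.796 × 1.035663 = $4.967 per bushel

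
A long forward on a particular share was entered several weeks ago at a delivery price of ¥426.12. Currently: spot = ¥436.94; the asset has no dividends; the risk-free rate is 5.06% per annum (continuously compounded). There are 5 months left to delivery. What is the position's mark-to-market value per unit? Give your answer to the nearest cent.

Current fair forward for the remaining 5 months: F = S·e^(r·T), r = 0.0506
F = 436.94 · e^(0.0506 × 5/12) = 436.94 × 1.021307 = 446.2499
Value of long forward = (F − K)·e^(−rT) = (446.2499 − 426.12) · e^(−0.0506·5/12)
= 20.1299 × 0.979137 = 19.71

¥19.71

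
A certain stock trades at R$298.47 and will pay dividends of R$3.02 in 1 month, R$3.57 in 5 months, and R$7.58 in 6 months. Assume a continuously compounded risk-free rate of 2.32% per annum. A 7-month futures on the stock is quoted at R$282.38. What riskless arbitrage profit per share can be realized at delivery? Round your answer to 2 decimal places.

PV(dividends) I = 3.02·e^(−0.0232·1/12) + 3.57·e^(−0.0232·5/12) + 7.58·e^(−0.0232·6/12) = 14.0424
Fair futures F* = (S − I)·e^(rT) = (298.47 − 14.0424)·e^0.013533 = 284.4276 × 1.013625 = 288.3029
Market R$282.38 < fair 288.3029: forward underpriced → reverse cash-and-carry (short the stock, invest proceeds at r, pay the dividends, go long the forward).
Profit at T = |F_mkt − F*| = |282.38 − 288.3029| = R$5.92 per share

R$5.92 per share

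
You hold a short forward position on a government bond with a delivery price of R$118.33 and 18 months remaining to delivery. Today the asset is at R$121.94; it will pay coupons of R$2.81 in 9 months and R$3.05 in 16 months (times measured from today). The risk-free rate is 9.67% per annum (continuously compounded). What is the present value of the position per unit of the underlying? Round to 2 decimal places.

-R$14.29

PV(remaining coupons) I = 2.81·e^(−0.0967·9/12) + 3.05·e^(−0.0967·16/12) = 5.2945
Current forward F = (S − I)·e^(rT) = (121.94 − 5.2945)·e^(0.0967·18/12) = 116.6455 × 1.156097 = 134.8535
Value (long) = (F − K)·e^(−rT) = (134.8535 − 118.33) × 0.864979 = 14.2925
Short position value = −(long value) = -R$14.29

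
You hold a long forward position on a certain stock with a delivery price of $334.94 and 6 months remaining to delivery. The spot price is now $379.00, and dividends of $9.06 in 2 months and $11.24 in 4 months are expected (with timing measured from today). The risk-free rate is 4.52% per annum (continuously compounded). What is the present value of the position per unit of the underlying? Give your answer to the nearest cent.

PV(remaining dividends) I = 9.06·e^(−0.0452·2/12) + 11.24·e^(−0.0452·4/12) = 20.0639
Current forward F = (S − I)·e^(rT) = (379.00 − 20.0639)·e^(0.0452·6/12) = 358.9361 × 1.022857 = 367.1403
Value (long) = (F − K)·e^(−rT) = (367.1403 − 334.94) × 0.977653 = 31.4807
Value = $31.48

$31.48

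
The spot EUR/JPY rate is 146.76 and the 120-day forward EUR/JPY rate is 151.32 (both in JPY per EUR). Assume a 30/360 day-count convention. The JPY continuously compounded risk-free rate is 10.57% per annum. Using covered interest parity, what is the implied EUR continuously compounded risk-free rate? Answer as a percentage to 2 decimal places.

1.39%

F = S·e^((r_JPY − r_EUR)T) ⇒ r_EUR = r_JPY − ln(F/S)/T
ln(151.32/146.76) = 0.030598; /(120/360) = 0.091794
r_EUR = 0.1057 − 0.091794 = 0.013906
r_EUR = 1.39%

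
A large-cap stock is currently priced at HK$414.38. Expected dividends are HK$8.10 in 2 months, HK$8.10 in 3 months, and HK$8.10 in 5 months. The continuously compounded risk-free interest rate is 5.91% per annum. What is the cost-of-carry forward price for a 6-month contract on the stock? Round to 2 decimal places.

HK$402.19

PV(dividends) I = 8.10·e^(−0.0591·2/12) + 8.10·e^(−0.0591·3/12) + 8.10·e^(−0.0591·5/12)
I = 8.0206 + 7.9812 + 7.9030 = 23.9048
F = (S − I)·e^(rT) = (414.38 − 23.9048) · e^(0.0591·6/12)
= 390.4752 · e^0.029550 = 390.4752 × 1.029991 = HK$402.19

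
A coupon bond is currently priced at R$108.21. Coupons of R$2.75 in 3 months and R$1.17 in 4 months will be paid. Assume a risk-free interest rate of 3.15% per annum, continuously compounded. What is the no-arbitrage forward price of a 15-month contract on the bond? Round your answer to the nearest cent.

R$108.51

PV(coupons) I = 2.75·e^(−0.0315·3/12) + 1.17·e^(−0.0315·4/12)
I = 2.7284 + 1.1578 = 3.8862
F = (S − I)·e^(rT) = (108.21 − 3.8862) · e^(0.0315·15/12)
= 104.3238 · e^0.039375 = 104.3238 × 1.040160 = R$108.51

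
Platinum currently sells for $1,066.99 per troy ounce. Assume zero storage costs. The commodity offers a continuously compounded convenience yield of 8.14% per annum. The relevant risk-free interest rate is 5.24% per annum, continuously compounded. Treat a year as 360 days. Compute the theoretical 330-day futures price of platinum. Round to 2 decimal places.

Net carry = r + u − y = 0.0524 + 0.0000 − 0.0814 = -0.0290
F = S·e^((r+u−y)T) = 1066.99 · e^(-0.0290 × 330/360) = 1066.99 · e^-0.02658333
= 1066.99 × 0.97376690 = $1,039.00 per troy ounce

$1,039.00 per troy ounce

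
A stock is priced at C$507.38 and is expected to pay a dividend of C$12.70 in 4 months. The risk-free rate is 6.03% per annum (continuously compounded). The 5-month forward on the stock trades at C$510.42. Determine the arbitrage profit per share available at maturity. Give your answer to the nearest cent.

C$2.89 per share

PV(dividends) I = 12.70·e^(−0.0603·4/12) = 12.4473
Fair forward F* = (S − I)·e^(rT) = (507.38 − 12.4473)·e^0.025125 = 494.9327 × 1.025443 = 507.5253
Market C$510.42 > fair 507.5253: forward overpriced → cash-and-carry (borrow at r, buy the stock and collect the dividends, short the forward).
Profit at T = |F_mkt − F*| = |510.42 − 507.5253| = C$2.89 per share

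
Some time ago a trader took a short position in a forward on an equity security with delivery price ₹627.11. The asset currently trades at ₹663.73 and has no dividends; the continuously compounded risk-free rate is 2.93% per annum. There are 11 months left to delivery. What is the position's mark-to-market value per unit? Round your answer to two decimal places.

-₹53.24

Current fair forward for the remaining 11 months: F = S·e^(r·T), r = 0.0293
F = 663.73 · e^(0.0293 × 11/12) = 663.73 × 1.027222 = 681.7981
Value of long forward = (F − K)·e^(−rT) = (681.7981 − 627.11) · e^(−0.0293·11/12)
= 54.6881 × 0.973499 = 53.24
Short position value = −(long value) = -₹53.24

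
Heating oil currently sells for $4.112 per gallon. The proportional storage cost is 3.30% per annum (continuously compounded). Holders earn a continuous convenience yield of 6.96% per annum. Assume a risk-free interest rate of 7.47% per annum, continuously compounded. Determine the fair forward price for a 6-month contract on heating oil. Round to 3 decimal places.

Net carry = r + u − y = 0.0747 + 0.0330 − 0.0696 = 0.0381
F = S·e^((r+u−y)T) = 4.112 · e^(0.0381 × 6/12) = 4.112 · e^0.019050
= 4.112 × 1.019233 = $4.191 per gallon

$4.191 per gallon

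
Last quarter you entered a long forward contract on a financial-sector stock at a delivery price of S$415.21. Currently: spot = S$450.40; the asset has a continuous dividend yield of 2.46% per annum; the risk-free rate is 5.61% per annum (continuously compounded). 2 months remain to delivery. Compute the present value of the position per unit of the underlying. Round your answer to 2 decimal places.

S$37.21

Current fair forward for the remaining 2 months: F = S·e^((r − q)·T), (r − q) = 0.0561 − 0.0246 = 0.0315
F = 450.40 · e^(0.0315 × 2/12) = 450.40 × 1.005264 = 452.7709
Value of long forward = (F − K)·e^(−rT) = (452.7709 − 415.21) · e^(−0.0561·2/12)
= 37.5609 × 0.990694 = 37.21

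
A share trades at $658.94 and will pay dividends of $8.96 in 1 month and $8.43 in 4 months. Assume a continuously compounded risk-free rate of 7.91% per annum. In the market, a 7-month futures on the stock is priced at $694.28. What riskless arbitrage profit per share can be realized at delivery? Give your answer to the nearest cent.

PV(dividends) I = 8.96·e^(−0.0791·1/12) + 8.43·e^(−0.0791·4/12) = 17.1118
Fair futures F* = (S − I)·e^(rT) = (658.94 − 17.1118)·e^0.046142 = 641.8282 × 1.047223 = 672.1373
Market $694.28 > fair 672.1373: forward overpriced → cash-and-carry (borrow at r, buy the stock and collect the dividends, short the forward).
Profit at T = |F_mkt − F*| = |694.28 − 672.1373| = $22.14 per share

$22.14 per share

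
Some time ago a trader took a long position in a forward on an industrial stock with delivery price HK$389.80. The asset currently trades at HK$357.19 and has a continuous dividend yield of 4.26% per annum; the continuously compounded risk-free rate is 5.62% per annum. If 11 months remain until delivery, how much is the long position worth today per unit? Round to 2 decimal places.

Current fair forward for the remaining 11 months: F = S·e^((r − q)·T), (r − q) = 0.0562 − 0.0426 = 0.0136
F = 357.19 · e^(0.0136 × 11/12) = 357.19 × 1.012545 = 361.6709
Value of long forward = (F − K)·e^(−rT) = (361.6709 − 389.80) · e^(−0.0562·11/12)
= -28.1291 × 0.949788 = -26.72

-HK$26.72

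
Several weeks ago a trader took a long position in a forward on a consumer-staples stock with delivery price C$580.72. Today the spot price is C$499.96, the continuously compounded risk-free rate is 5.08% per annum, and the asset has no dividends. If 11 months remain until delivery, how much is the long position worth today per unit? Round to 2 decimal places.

Current fair forward for the remaining 11 months: F = S·e^(r·T), r = 0.0508
F = 499.96 · e^(0.0508 × 11/12) = 499.96 × 1.047668 = 523.7921
Value of long forward = (F − K)·e^(−rT) = (523.7921 − 580.72) · e^(−0.0508·11/12)
= -56.9279 × 0.954501 = -54.34

-C$54.34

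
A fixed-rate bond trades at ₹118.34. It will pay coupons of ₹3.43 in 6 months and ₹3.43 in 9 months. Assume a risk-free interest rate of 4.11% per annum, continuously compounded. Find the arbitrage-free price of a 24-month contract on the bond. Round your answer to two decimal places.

₹121.22

PV(coupons) I = 3.43·e^(−0.0411·6/12) + 3.43·e^(−0.0411·9/12)
I = 3.3602 + 3.3259 = 6.6861
F = (S − I)·e^(rT) = (118.34 − 6.6861) · e^(0.0411·24/12)
= 111.6539 · e^0.082200 = 111.6539 × 1.085673 = ₹121.22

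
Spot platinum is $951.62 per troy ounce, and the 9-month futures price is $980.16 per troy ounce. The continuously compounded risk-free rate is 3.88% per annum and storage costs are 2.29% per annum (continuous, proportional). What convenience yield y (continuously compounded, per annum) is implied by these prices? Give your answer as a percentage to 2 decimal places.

F = S·e^((r+u−y)T) ⇒ (r+u−y) = ln(F/S)/T
ln(980.16/951.62) = 0.029550; /T ⇒ 0.039400
y = r + u − ln(F/S)/T = 0.0388 + 0.0229 − 0.039400 = 0.022300
y = 2.23%

2.23%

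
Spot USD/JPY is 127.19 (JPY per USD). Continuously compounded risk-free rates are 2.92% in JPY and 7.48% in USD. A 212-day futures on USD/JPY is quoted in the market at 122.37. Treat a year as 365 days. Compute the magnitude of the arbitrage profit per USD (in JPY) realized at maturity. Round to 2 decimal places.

1.50 per USD (in JPY)

Fair futures: F* = S·e^(carry·T), with carry = (r_JPY − r_USD) = 0.0292 − 0.0748 = -0.0456
F* = 127.19 · e^(-0.0456 × 212/365) = 127.19 · e^-0.026485 = 127.19 × 0.973863 = 123.8656
Market 122.37 < fair 123.8656: forward underpriced → reverse cash-and-carry (short spot, go long the forward).
At maturity, profit = |F_mkt − F*| = |122.37 − 123.8656| = 1.50 per USD (in JPY)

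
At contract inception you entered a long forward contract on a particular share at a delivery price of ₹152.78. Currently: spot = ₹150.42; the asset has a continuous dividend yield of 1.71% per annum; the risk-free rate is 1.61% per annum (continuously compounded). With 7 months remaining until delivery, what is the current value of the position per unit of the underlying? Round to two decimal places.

Current fair forward for the remaining 7 months: F = S·e^((r − q)·T), (r − q) = 0.0161 − 0.0171 = -0.0010
F = 150.42 · e^(-0.0010 × 7/12) = 150.42 × 0.999417 = 150.3323
Value of long forward = (F − K)·e^(−rT) = (150.3323 − 152.78) · e^(−0.0161·7/12)
= -2.4477 × 0.990652 = -2.42

-₹2.42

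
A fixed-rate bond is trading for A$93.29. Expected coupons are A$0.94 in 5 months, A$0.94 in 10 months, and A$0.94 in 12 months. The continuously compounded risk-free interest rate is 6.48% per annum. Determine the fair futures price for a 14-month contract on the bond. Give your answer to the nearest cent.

A$97.72

PV(coupons) I = 0.94·e^(−0.0648·5/12) + 0.94·e^(−0.0648·10/12) + 0.94·e^(−0.0648·12/12)
I = 0.9150 + 0.8906 + 0.8810 = 2.6866
F = (S − I)·e^(rT) = (93.29 − 2.6866) · e^(0.0648·14/12)
= 90.6034 · e^0.075600 = 90.6034 × 1.078531 = A$97.72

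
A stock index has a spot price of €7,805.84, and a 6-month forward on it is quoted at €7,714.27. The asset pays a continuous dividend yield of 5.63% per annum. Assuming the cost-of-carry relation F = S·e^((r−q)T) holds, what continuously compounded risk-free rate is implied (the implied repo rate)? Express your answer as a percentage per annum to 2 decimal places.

From F = S·e^((r−q)T): (r − q) = ln(F/S)/T
ln(7714.27/7805.84) = ln(0.988269) = -0.011800
(r − q) = -0.011800 / (6/12) = -0.023600
r = ln(F/S)/T + q = -0.023600 + 0.0563 = 0.032700
r = 3.27%

3.27%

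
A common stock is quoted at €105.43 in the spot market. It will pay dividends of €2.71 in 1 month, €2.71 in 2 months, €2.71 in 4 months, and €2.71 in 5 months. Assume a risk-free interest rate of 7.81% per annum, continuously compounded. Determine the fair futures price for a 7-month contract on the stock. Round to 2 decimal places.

€99.22

PV(dividends) I = 2.71·e^(−0.0781·1/12) + 2.71·e^(−0.0781·2/12) + 2.71·e^(−0.0781·4/12) + 2.71·e^(−0.0781·5/12)
I = 2.6924 + 2.6750 + 2.6404 + 2.6232 = 10.6310
F = (S − I)·e^(rT) = (105.43 − 10.6310) · e^(0.0781·7/12)
= 94.7990 · e^0.045558 = 94.7990 × 1.046612 = €99.22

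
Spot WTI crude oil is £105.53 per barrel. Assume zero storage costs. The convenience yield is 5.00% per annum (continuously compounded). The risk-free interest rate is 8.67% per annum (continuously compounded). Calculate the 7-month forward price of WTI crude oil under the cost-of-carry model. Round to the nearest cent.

Net carry = r + u − y = 0.0867 + 0.0000 − 0.0500 = 0.0367
F = S·e^((r+u−y)T) = 105.53 · e^(0.0367 × 7/12) = 105.53 · e^0.021408
= 105.53 × 1.021639 = £107.81 per barrel

£107.81 per barrel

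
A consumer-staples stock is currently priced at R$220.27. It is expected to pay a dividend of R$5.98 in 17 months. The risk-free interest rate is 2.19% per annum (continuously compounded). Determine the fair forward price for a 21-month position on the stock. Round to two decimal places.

PV(dividends) I = 5.98·e^(−0.0219·17/12)
I = 5.7973
F = (S − I)·e^(rT) = (220.27 − 5.7973) · e^(0.0219·21/12)
= 214.4727 · e^0.038325 = 214.4727 × 1.039069 = R$222.85

R$222.85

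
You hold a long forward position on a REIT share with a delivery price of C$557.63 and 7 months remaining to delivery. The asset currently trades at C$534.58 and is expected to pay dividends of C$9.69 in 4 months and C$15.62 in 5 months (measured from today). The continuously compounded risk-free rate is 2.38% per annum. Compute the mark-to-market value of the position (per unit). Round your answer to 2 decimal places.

PV(remaining dividends) I = 9.69·e^(−0.0238·4/12) + 15.62·e^(−0.0238·5/12) = 25.0793
Current forward F = (S − I)·e^(rT) = (534.58 − 25.0793)·e^(0.0238·7/12) = 509.5007 × 1.013980 = 516.6235
Value (long) = (F − K)·e^(−rT) = (516.6235 − 557.63) × 0.986213 = -40.4411
Value = -C$40.44

-C$40.44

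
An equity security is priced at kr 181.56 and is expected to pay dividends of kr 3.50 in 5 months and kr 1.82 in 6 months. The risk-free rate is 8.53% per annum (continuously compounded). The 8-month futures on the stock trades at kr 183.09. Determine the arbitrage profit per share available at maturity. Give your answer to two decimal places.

kr 3.67 per share

PV(dividends) I = 3.50·e^(−0.0853·5/12) + 1.82·e^(−0.0853·6/12) = 5.1218
Fair futures F* = (S − I)·e^(rT) = (181.56 − 5.1218)·e^0.056867 = 176.4382 × 1.058515 = 186.7625
Market kr 183.09 < fair 186.7625: forward underpriced → reverse cash-and-carry (short the stock, invest proceeds at r, pay the dividends, go long the forward).
Profit at T = |F_mkt − F*| = |183.09 − 186.7625| = kr 3.67 per share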